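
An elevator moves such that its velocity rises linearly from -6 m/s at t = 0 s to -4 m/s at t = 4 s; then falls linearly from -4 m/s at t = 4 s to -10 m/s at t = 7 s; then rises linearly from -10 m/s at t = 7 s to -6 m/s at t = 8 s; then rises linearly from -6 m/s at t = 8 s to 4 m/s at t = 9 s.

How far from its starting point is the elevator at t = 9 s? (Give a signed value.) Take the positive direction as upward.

Net displacement equals the area under the velocity-time graph (areas below the axis count negative).
0–4 s: ½(-6 + -4)(4) = -20 m
4–7 s: ½(-4 + -10)(3) = -21 m
7–8 s: ½(-10 + -6)(1) = -8 m
8–9 s: ½(-6 + 4)(1) = -1 m
Net displacement = -50 m

-50 m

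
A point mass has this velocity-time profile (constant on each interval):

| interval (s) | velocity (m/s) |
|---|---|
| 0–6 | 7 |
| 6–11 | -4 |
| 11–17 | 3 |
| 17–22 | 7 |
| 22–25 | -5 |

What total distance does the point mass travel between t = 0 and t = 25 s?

Total distance travelled is ∫|v| dt — sum the magnitudes of each area piece.
0–6 s: |7| × 6 = 42 m
6–11 s: |-4| × 5 = 20 m
11–17 s: |3| × 6 = 18 m
17–22 s: |7| × 5 = 35 m
22–25 s: |-5| × 3 = 15 m
Total distance = 130 m

130 m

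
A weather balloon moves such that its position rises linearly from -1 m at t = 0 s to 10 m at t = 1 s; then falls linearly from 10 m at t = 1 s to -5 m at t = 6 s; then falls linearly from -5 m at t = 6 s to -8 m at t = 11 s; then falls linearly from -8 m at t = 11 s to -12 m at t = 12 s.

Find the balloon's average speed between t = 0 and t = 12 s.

2.75 m/s

Average speed = (total path length)/(elapsed time); on a piecewise-linear x-t graph the path length is Σ|Δx|.
0–1 s: |Δx| = |10 − -1| = 11 m
1–6 s: |Δx| = |-5 − 10| = 15 m
6–11 s: |Δx| = |-8 − -5| = 3 m
11–12 s: |Δx| = |-12 − -8| = 4 m
Total path = 33 m; average speed = 33/12 = 2.75 m/s.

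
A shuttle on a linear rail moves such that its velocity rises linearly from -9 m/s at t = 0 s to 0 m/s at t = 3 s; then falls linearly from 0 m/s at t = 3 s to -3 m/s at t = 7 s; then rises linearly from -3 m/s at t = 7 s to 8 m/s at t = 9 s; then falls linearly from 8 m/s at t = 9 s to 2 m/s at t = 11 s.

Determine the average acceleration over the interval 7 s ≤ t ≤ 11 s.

Average acceleration = Δv/Δt = (2 − -3)/(11 − 7) = 1.25 m/s².

1.25 m/s²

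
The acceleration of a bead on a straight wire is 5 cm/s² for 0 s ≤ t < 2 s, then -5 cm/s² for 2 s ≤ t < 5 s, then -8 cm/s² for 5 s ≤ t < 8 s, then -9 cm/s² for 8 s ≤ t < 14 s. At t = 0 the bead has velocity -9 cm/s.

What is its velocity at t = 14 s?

-92 cm/s

Δv equals the area under the a-t graph; then v = v₀ + Δv.
0–2 s: 5 × 2 = 10 cm/s
2–5 s: -5 × 3 = -15 cm/s
5–8 s: -8 × 3 = -24 cm/s
8–14 s: -9 × 6 = -54 cm/s
Δv = -83 cm/s, so v(14) = -9 + (-83) = -92 cm/s.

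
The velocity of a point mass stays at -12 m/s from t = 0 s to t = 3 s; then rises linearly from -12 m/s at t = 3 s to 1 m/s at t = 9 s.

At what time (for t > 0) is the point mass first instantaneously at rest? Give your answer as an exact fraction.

v changes sign on 3–9 s (from -12 to 1); the graph is linear there, so v = 0 at t = 3 + (12)·(9 − 3)/(1 − -12) = 111/13 s.

t = 111/13 s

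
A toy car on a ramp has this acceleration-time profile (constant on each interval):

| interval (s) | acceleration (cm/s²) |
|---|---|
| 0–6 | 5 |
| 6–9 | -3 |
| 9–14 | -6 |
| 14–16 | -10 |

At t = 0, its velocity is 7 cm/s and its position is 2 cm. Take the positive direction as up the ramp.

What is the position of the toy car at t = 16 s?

On each constant-a segment, Δv = aΔt and Δx = v₀Δt + ½aΔt²; chain segment to segment.
0–6 s: v starts 7 cm/s; Δx = 7·6 + ½·5·6² = 132 cm; v ends 37 cm/s.
6–9 s: v starts 37 cm/s; Δx = 37·3 + ½·-3·3² = 97.5 cm; v ends 28 cm/s.
9–14 s: v starts 28 cm/s; Δx = 28·5 + ½·-6·5² = 65 cm; v ends -2 cm/s.
14–16 s: v starts -2 cm/s; Δx = -2·2 + ½·-10·2² = -24 cm; v ends -22 cm/s.
x(16) = 2 + Σ Δx = 272.5 cm.

272.5 cm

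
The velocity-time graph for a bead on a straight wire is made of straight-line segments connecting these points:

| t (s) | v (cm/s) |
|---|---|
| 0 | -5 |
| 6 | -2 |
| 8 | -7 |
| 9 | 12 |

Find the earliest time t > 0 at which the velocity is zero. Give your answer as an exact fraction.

t = 159/19 s

v changes sign on 8–9 s (from -7 to 12); the graph is linear there, so v = 0 at t = 8 + (7)·(9 − 8)/(12 − -7) = 159/19 s.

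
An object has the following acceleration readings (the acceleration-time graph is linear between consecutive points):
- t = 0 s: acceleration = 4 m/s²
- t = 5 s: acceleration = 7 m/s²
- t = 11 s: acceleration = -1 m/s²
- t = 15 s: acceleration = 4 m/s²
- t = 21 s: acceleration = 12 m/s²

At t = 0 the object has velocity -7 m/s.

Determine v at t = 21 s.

92.5 m/s

Δv equals the area under the a-t graph; then v = v₀ + Δv.
0–5 s: ½(4 + 7)(5) = 27.5 m/s
5–11 s: ½(7 + -1)(6) = 18 m/s
11–15 s: ½(-1 + 4)(4) = 6 m/s
15–21 s: ½(4 + 12)(6) = 48 m/s
Δv = 99.5 m/s, so v(21) = -7 + (99.5) = 92.5 m/s.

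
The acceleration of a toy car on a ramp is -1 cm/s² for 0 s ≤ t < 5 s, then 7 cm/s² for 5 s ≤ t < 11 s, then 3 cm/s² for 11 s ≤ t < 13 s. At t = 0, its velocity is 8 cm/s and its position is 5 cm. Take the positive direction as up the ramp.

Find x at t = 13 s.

On each constant-a segment, Δv = aΔt and Δx = v₀Δt + ½aΔt²; chain segment to segment.
0–5 s: v starts 8 cm/s; Δx = 8·5 + ½·-1·5² = 27.5 cm; v ends 3 cm/s.
5–11 s: v starts 3 cm/s; Δx = 3·6 + ½·7·6² = 144 cm; v ends 45 cm/s.
11–13 s: v starts 45 cm/s; Δx = 45·2 + ½·3·2² = 96 cm; v ends 51 cm/s.
x(13) = 5 + Σ Δx = 272.5 cm.

272.5 cm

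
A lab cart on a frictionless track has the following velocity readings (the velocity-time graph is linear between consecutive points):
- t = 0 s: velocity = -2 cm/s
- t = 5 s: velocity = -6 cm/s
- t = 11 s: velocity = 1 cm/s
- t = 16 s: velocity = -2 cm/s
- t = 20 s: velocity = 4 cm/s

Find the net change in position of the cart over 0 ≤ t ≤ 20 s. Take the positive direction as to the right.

-33.5 cm

Net displacement equals the area under the velocity-time graph (areas below the axis count negative).
0–5 s: ½(-2 + -6)(5) = -20 cm
5–11 s: ½(-6 + 1)(6) = -15 cm
11–16 s: ½(1 + -2)(5) = -2.5 cm
16–20 s: ½(-2 + 4)(4) = 4 cm
Net displacement = -33.5 cm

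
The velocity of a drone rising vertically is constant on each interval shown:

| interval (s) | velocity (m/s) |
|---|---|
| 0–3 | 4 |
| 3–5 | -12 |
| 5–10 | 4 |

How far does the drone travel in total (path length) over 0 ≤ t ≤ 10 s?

Total distance travelled is ∫|v| dt — sum the magnitudes of each area piece.
0–3 s: |4| × 3 = 12 m
3–5 s: |-12| × 2 = 24 m
5–10 s: |4| × 5 = 20 m
Total distance = 56 m

56 m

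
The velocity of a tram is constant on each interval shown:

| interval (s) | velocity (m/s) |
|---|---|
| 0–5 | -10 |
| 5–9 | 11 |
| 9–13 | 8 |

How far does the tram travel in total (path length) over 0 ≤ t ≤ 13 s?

Total distance travelled is ∫|v| dt — sum the magnitudes of each area piece.
0–5 s: |-10| × 5 = 50 m
5–9 s: |11| × 4 = 44 m
9–13 s: |8| × 4 = 32 m
Total distance = 126 m

126 m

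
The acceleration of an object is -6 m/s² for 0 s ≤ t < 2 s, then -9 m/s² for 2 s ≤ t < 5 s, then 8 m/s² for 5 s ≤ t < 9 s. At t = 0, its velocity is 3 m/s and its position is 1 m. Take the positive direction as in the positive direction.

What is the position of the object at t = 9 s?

On each constant-a segment, Δv = aΔt and Δx = v₀Δt + ½aΔt²; chain segment to segment.
0–2 s: v starts 3 m/s; Δx = 3·2 + ½·-6·2² = -6 m; v ends -9 m/s.
2–5 s: v starts -9 m/s; Δx = -9·3 + ½·-9·3² = -67.5 m; v ends -36 m/s.
5–9 s: v starts -36 m/s; Δx = -36·4 + ½·8·4² = -80 m; v ends -4 m/s.
x(9) = 1 + Σ Δx = -152.5 m.

-152.5 m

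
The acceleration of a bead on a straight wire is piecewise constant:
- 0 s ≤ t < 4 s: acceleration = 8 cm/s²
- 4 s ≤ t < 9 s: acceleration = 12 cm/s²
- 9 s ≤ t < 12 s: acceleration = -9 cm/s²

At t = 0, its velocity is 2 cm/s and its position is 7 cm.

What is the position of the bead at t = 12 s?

On each constant-a segment, Δv = aΔt and Δx = v₀Δt + ½aΔt²; chain segment to segment.
0–4 s: v starts 2 cm/s; Δx = 2·4 + ½·8·4² = 72 cm; v ends 34 cm/s.
4–9 s: v starts 34 cm/s; Δx = 34·5 + ½·12·5² = 320 cm; v ends 94 cm/s.
9–12 s: v starts 94 cm/s; Δx = 94·3 + ½·-9·3² = 241.5 cm; v ends 67 cm/s.
x(12) = 7 + Σ Δx = 640.5 cm.

640.5 cm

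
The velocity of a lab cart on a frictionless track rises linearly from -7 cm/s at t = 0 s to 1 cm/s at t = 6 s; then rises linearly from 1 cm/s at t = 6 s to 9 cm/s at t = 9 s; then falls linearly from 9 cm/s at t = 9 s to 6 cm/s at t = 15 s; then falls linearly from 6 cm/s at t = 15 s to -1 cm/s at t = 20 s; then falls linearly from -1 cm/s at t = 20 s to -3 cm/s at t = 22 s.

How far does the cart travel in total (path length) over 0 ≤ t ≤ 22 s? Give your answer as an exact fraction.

2687/28 cm

Total distance travelled is ∫|v| dt — sum the magnitudes of each area piece.
0–6 s: v = 0 at t = 5.25 s; triangle areas 18.375 + 0.375 = 18.75 cm
6–9 s: |½(1 + 9)(3)| = 15 cm
9–15 s: |½(9 + 6)(6)| = 45 cm
15–20 s: v = 0 at t = 135/7 s; triangle areas 90/7 + 5/14 = 185/14 cm
20–22 s: |½(-1 + -3)(2)| = 4 cm
Total distance = 2687/28 cm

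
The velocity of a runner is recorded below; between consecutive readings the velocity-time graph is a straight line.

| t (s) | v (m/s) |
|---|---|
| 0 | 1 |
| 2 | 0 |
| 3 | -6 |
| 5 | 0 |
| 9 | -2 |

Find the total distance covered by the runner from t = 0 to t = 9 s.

14 m

Total distance travelled is ∫|v| dt — sum the magnitudes of each area piece.
0–2 s: |½(1 + 0)(2)| = 1 m
2–3 s: |½(0 + -6)(1)| = 3 m
3–5 s: |½(-6 + 0)(2)| = 6 m
5–9 s: |½(0 + -2)(4)| = 4 m
Total distance = 14 m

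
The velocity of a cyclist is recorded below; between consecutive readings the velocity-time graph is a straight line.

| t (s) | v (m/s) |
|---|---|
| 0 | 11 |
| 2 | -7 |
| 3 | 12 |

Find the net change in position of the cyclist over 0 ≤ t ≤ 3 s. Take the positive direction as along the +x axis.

Displacement is the signed area under the v-t curve.
0–2 s: ½(11 + -7)(2) = 4 m
2–3 s: ½(-7 + 12)(1) = 2.5 m
Net displacement = 6.5 m

6.5 m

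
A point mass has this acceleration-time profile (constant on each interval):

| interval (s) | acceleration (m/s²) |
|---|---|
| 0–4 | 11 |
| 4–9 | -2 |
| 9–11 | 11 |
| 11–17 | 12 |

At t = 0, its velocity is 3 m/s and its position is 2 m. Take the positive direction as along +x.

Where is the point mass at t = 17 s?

978 m

On each constant-a segment, Δv = aΔt and Δx = v₀Δt + ½aΔt²; chain segment to segment.
0–4 s: v starts 3 m/s; Δx = 3·4 + ½·11·4² = 100 m; v ends 47 m/s.
4–9 s: v starts 47 m/s; Δx = 47·5 + ½·-2·5² = 210 m; v ends 37 m/s.
9–11 s: v starts 37 m/s; Δx = 37·2 + ½·11·2² = 96 m; v ends 59 m/s.
11–17 s: v starts 59 m/s; Δx = 59·6 + ½·12·6² = 570 m; v ends 131 m/s.
x(17) = 2 + Σ Δx = 978 m.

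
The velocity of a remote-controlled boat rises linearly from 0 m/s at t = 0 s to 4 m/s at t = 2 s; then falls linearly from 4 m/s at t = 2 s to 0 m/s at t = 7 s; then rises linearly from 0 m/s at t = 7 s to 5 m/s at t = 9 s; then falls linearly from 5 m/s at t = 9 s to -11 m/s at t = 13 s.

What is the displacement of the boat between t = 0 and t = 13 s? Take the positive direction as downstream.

Displacement is the signed area under the v-t curve.
0–2 s: ½(0 + 4)(2) = 4 m
2–7 s: ½(4 + 0)(5) = 10 m
7–9 s: ½(0 + 5)(2) = 5 m
9–13 s: ½(5 + -11)(4) = -12 m
Net displacement = 7 m

7 m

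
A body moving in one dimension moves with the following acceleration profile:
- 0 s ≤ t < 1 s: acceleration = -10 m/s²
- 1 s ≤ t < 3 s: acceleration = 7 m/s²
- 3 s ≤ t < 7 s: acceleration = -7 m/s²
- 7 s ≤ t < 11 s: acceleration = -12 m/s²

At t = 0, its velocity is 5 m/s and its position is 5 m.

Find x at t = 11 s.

On each constant-a segment, Δv = aΔt and Δx = v₀Δt + ½aΔt²; chain segment to segment.
0–1 s: v starts 5 m/s; Δx = 5·1 + ½·-10·1² = 0 m; v ends -5 m/s.
1–3 s: v starts -5 m/s; Δx = -5·2 + ½·7·2² = 4 m; v ends 9 m/s.
3–7 s: v starts 9 m/s; Δx = 9·4 + ½·-7·4² = -20 m; v ends -19 m/s.
7–11 s: v starts -19 m/s; Δx = -19·4 + ½·-12·4² = -172 m; v ends -67 m/s.
x(11) = 5 + Σ Δx = -183 m.

-183 m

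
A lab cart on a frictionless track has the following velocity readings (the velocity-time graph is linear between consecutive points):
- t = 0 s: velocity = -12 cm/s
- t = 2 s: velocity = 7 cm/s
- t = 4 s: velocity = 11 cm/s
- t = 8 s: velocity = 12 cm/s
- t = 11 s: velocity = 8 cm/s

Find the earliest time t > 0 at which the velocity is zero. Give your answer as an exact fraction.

v changes sign on 0–2 s (from -12 to 7); the graph is linear there, so v = 0 at t = 0 + (12)·(2 − 0)/(7 − -12) = 24/19 s.

t = 24/19 s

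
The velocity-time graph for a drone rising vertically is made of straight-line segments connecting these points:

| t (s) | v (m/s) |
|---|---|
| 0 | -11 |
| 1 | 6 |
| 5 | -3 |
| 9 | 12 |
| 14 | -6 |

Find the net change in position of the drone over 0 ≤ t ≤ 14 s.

Net displacement equals the area under the velocity-time graph (areas below the axis count negative).
0–1 s: ½(-11 + 6)(1) = -2.5 m
1–5 s: ½(6 + -3)(4) = 6 m
5–9 s: ½(-3 + 12)(4) = 18 m
9–14 s: ½(12 + -6)(5) = 15 m
Net displacement = 36.5 m

36.5 m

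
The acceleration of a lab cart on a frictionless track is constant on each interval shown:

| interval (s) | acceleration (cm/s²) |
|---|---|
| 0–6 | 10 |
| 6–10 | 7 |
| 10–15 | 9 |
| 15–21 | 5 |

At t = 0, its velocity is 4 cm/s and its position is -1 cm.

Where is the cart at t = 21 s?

On each constant-a segment, Δv = aΔt and Δx = v₀Δt + ½aΔt²; chain segment to segment.
0–6 s: v starts 4 cm/s; Δx = 4·6 + ½·10·6² = 204 cm; v ends 64 cm/s.
6–10 s: v starts 64 cm/s; Δx = 64·4 + ½·7·4² = 312 cm; v ends 92 cm/s.
10–15 s: v starts 92 cm/s; Δx = 92·5 + ½·9·5² = 572.5 cm; v ends 137 cm/s.
15–21 s: v starts 137 cm/s; Δx = 137·6 + ½·5·6² = 912 cm; v ends 167 cm/s.
x(21) = -1 + Σ Δx = 1999.5 cm.

1999.5 cm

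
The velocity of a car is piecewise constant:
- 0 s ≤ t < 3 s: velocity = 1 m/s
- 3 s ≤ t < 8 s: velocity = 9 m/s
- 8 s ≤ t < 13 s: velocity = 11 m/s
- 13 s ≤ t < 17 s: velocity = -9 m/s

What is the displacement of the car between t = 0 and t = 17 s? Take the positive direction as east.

67 m

Displacement is the signed area under the v-t curve.
0–3 s: 1 × 3 = 3 m
3–8 s: 9 × 5 = 45 m
8–13 s: 11 × 5 = 55 m
13–17 s: -9 × 4 = -36 m
Net displacement = 67 m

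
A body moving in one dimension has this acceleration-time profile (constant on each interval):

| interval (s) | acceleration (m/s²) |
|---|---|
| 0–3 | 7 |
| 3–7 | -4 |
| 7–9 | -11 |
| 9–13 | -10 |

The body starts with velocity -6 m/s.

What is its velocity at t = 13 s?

Δv equals the area under the a-t graph; then v = v₀ + Δv.
0–3 s: 7 × 3 = 21 m/s
3–7 s: -4 × 4 = -16 m/s
7–9 s: -11 × 2 = -22 m/s
9–13 s: -10 × 4 = -40 m/s
Δv = -57 m/s, so v(13) = -6 + (-57) = -63 m/s.

-63 m/s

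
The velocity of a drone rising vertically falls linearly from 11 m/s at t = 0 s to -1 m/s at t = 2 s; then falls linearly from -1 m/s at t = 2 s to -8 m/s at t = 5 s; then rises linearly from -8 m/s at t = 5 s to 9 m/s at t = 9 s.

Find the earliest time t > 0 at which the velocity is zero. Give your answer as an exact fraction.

v changes sign on 0–2 s (from 11 to -1); the graph is linear there, so v = 0 at t = 0 + (-11)·(2 − 0)/(-1 − 11) = 11/6 s.

t = 11/6 s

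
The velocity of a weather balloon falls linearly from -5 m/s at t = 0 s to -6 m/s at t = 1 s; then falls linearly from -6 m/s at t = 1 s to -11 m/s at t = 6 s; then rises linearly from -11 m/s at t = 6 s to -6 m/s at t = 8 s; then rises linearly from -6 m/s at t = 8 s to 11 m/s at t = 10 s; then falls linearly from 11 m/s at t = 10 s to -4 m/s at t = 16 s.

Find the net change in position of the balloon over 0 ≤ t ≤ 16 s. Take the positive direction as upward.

Displacement is the signed area under the v-t curve.
0–1 s: ½(-5 + -6)(1) = -5.5 m
1–6 s: ½(-6 + -11)(5) = -42.5 m
6–8 s: ½(-11 + -6)(2) = -17 m
8–10 s: ½(-6 + 11)(2) = 5 m
10–16 s: ½(11 + -4)(6) = 21 m
Net displacement = -39 m

-39 m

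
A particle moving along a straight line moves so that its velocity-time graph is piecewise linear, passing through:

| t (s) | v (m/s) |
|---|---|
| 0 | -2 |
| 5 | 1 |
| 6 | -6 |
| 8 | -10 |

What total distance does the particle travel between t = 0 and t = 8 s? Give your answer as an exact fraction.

479/21 m

Total distance travelled is ∫|v| dt — sum the magnitudes of each area piece.
0–5 s: v = 0 at t = 10/3 s; triangle areas 10/3 + 5/6 = 25/6 m
5–6 s: v = 0 at t = 36/7 s; triangle areas 1/14 + 18/7 = 37/14 m
6–8 s: |½(-6 + -10)(2)| = 16 m
Total distance = 479/21 m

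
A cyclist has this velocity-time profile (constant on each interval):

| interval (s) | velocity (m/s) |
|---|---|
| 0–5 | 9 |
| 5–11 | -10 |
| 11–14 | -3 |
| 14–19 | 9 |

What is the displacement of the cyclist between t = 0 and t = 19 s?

Net displacement equals the area under the velocity-time graph (areas below the axis count negative).
0–5 s: 9 × 5 = 45 m
5–11 s: -10 × 6 = -60 m
11–14 s: -3 × 3 = -9 m
14–19 s: 9 × 5 = 45 m
Net displacement = 21 m

21 m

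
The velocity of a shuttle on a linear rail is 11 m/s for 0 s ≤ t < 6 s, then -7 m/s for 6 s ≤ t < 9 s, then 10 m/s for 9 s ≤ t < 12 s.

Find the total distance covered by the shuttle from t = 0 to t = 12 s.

Total distance travelled is ∫|v| dt — sum the magnitudes of each area piece.
0–6 s: |11| × 6 = 66 m
6–9 s: |-7| × 3 = 21 m
9–12 s: |10| × 3 = 30 m
Total distance = 117 m

117 m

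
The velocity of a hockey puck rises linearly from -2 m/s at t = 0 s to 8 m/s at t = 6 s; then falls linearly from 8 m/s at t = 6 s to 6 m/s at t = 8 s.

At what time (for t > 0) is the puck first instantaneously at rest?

v changes sign on 0–6 s (from -2 to 8); the graph is linear there, so v = 0 at t = 0 + (2)·(6 − 0)/(8 − -2) = 1.2 s.

t = 1.2 s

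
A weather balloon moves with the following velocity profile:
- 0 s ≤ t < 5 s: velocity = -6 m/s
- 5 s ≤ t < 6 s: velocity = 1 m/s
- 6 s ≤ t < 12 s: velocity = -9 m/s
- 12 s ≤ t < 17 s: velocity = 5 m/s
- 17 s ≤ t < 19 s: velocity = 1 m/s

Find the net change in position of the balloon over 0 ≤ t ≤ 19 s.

Net displacement equals the area under the velocity-time graph (areas below the axis count negative).
0–5 s: -6 × 5 = -30 m
5–6 s: 1 × 1 = 1 m
6–12 s: -9 × 6 = -54 m
12–17 s: 5 × 5 = 25 m
17–19 s: 1 × 2 = 2 m
Net displacement = -56 m

-56 m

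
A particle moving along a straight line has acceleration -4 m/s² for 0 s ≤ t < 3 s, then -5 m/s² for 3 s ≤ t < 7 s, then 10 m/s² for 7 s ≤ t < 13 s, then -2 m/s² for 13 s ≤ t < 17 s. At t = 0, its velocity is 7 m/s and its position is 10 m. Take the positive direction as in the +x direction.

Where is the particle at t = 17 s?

On each constant-a segment, Δv = aΔt and Δx = v₀Δt + ½aΔt²; chain segment to segment.
0–3 s: v starts 7 m/s; Δx = 7·3 + ½·-4·3² = 3 m; v ends -5 m/s.
3–7 s: v starts -5 m/s; Δx = -5·4 + ½·-5·4² = -60 m; v ends -25 m/s.
7–13 s: v starts -25 m/s; Δx = -25·6 + ½·10·6² = 30 m; v ends 35 m/s.
13–17 s: v starts 35 m/s; Δx = 35·4 + ½·-2·4² = 124 m; v ends 27 m/s.
x(17) = 10 + Σ Δx = 107 m.

107 m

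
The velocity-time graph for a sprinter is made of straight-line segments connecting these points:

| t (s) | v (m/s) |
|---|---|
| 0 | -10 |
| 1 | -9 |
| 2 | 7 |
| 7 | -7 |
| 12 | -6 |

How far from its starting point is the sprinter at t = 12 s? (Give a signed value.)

-43 m

Displacement is the signed area under the v-t curve.
0–1 s: ½(-10 + -9)(1) = -9.5 m
1–2 s: ½(-9 + 7)(1) = -1 m
2–7 s: ½(7 + -7)(5) = 0 m
7–12 s: ½(-7 + -6)(5) = -32.5 m
Net displacement = -43 m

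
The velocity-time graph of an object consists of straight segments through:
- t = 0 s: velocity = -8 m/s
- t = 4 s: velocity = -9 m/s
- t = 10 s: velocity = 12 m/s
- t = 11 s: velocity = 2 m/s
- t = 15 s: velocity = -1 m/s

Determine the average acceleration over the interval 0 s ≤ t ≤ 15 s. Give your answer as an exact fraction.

7/15 m/s²

Average acceleration = Δv/Δt = (-1 − -8)/(15 − 0) = 7/15 m/s².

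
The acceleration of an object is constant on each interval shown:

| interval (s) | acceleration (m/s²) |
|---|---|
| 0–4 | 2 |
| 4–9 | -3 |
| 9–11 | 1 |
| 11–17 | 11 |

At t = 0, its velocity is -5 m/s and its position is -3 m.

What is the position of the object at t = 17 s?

On each constant-a segment, Δv = aΔt and Δx = v₀Δt + ½aΔt²; chain segment to segment.
0–4 s: v starts -5 m/s; Δx = -5·4 + ½·2·4² = -4 m; v ends 3 m/s.
4–9 s: v starts 3 m/s; Δx = 3·5 + ½·-3·5² = -22.5 m; v ends -12 m/s.
9–11 s: v starts -12 m/s; Δx = -12·2 + ½·1·2² = -22 m; v ends -10 m/s.
11–17 s: v starts -10 m/s; Δx = -10·6 + ½·11·6² = 138 m; v ends 56 m/s.
x(17) = -3 + Σ Δx = 86.5 m.

86.5 m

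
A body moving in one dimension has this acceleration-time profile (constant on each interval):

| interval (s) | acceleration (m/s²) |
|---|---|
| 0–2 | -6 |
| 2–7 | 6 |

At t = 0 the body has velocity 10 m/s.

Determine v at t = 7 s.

28 m/s

Δv equals the area under the a-t graph; then v = v₀ + Δv.
0–2 s: -6 × 2 = -12 m/s
2–7 s: 6 × 5 = 30 m/s
Δv = 18 m/s, so v(7) = 10 + (18) = 28 m/s.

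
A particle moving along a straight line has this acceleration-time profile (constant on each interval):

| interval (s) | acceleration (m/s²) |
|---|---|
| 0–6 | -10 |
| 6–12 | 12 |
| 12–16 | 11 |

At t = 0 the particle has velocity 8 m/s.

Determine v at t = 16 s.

64 m/s

Δv equals the area under the a-t graph; then v = v₀ + Δv.
0–6 s: -10 × 6 = -60 m/s
6–12 s: 12 × 6 = 72 m/s
12–16 s: 11 × 4 = 44 m/s
Δv = 56 m/s, so v(16) = 8 + (56) = 64 m/s.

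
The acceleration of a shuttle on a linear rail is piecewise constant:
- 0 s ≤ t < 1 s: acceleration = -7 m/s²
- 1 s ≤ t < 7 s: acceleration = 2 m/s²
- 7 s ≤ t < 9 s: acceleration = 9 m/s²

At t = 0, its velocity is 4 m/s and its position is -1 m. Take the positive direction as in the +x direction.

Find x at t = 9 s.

On each constant-a segment, Δv = aΔt and Δx = v₀Δt + ½aΔt²; chain segment to segment.
0–1 s: v starts 4 m/s; Δx = 4·1 + ½·-7·1² = 0.5 m; v ends -3 m/s.
1–7 s: v starts -3 m/s; Δx = -3·6 + ½·2·6² = 18 m; v ends 9 m/s.
7–9 s: v starts 9 m/s; Δx = 9·2 + ½·9·2² = 36 m; v ends 27 m/s.
x(9) = -1 + Σ Δx = 53.5 m.

53.5 m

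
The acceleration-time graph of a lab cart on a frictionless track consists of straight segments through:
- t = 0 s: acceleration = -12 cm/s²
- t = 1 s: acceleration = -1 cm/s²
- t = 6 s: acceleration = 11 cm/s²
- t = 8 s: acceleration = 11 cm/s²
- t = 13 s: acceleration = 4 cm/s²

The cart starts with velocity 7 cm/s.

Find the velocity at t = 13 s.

85 cm/s

Δv equals the area under the a-t graph; then v = v₀ + Δv.
0–1 s: ½(-12 + -1)(1) = -6.5 cm/s
1–6 s: ½(-1 + 11)(5) = 25 cm/s
6–8 s: 11 × 2 = 22 cm/s
8–13 s: ½(11 + 4)(5) = 37.5 cm/s
Δv = 78 cm/s, so v(13) = 7 + (78) = 85 cm/s.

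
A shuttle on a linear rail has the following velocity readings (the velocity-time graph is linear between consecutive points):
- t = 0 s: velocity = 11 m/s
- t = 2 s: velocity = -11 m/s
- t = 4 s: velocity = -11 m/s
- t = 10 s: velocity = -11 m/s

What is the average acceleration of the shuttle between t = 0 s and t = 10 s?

Average acceleration = Δv/Δt = (-11 − 11)/(10 − 0) = -2.2 m/s².

-2.2 m/s²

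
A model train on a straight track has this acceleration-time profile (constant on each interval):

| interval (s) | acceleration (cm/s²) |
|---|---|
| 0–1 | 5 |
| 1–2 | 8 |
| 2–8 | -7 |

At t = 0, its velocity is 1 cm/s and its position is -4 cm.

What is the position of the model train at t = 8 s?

On each constant-a segment, Δv = aΔt and Δx = v₀Δt + ½aΔt²; chain segment to segment.
0–1 s: v starts 1 cm/s; Δx = 1·1 + ½·5·1² = 3.5 cm; v ends 6 cm/s.
1–2 s: v starts 6 cm/s; Δx = 6·1 + ½·8·1² = 10 cm; v ends 14 cm/s.
2–8 s: v starts 14 cm/s; Δx = 14·6 + ½·-7·6² = -42 cm; v ends -28 cm/s.
x(8) = -4 + Σ Δx = -32.5 cm.

-32.5 cm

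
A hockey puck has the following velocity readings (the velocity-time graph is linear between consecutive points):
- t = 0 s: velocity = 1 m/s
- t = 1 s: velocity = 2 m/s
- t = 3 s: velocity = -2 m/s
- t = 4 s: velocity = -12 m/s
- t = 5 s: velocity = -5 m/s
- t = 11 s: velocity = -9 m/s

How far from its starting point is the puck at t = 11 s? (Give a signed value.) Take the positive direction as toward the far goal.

Net displacement equals the area under the velocity-time graph (areas below the axis count negative).
0–1 s: ½(1 + 2)(1) = 1.5 m
1–3 s: ½(2 + -2)(2) = 0 m
3–4 s: ½(-2 + -12)(1) = -7 m
4–5 s: ½(-12 + -5)(1) = -8.5 m
5–11 s: ½(-5 + -9)(6) = -42 m
Net displacement = -56 m

-56 m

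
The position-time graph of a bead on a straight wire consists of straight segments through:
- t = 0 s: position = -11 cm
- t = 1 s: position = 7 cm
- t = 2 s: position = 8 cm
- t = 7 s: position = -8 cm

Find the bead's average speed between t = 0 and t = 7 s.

5 cm/s

Average speed = (total path length)/(elapsed time); on a piecewise-linear x-t graph the path length is Σ|Δx|.
0–1 s: |Δx| = |7 − -11| = 18 cm
1–2 s: |Δx| = |8 − 7| = 1 cm
2–7 s: |Δx| = |-8 − 8| = 16 cm
Total path = 35 cm; average speed = 35/7 = 5 cm/s.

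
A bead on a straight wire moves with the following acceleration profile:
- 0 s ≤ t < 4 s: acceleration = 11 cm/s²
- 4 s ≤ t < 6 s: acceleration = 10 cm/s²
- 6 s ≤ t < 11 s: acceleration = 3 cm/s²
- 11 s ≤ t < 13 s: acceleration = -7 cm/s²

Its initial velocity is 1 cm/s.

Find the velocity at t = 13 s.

Δv equals the area under the a-t graph; then v = v₀ + Δv.
0–4 s: 11 × 4 = 44 cm/s
4–6 s: 10 × 2 = 20 cm/s
6–11 s: 3 × 5 = 15 cm/s
11–13 s: -7 × 2 = -14 cm/s
Δv = 65 cm/s, so v(13) = 1 + (65) = 66 cm/s.

66 cm/s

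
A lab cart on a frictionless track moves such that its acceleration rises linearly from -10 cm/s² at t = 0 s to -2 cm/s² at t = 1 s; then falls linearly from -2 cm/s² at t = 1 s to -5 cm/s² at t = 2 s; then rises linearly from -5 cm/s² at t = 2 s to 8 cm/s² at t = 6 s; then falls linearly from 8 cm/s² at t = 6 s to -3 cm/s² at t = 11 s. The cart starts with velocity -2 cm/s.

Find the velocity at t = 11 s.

Δv equals the area under the a-t graph; then v = v₀ + Δv.
0–1 s: ½(-10 + -2)(1) = -6 cm/s
1–2 s: ½(-2 + -5)(1) = -3.5 cm/s
2–6 s: ½(-5 + 8)(4) = 6 cm/s
6–11 s: ½(8 + -3)(5) = 12.5 cm/s
Δv = 9 cm/s, so v(11) = -2 + (9) = 7 cm/s.

7 cm/s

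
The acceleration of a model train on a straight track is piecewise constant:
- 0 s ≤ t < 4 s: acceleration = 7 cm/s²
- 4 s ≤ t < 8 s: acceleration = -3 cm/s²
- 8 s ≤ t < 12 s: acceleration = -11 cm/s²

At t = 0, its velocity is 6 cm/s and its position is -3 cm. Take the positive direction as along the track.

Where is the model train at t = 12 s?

On each constant-a segment, Δv = aΔt and Δx = v₀Δt + ½aΔt²; chain segment to segment.
0–4 s: v starts 6 cm/s; Δx = 6·4 + ½·7·4² = 80 cm; v ends 34 cm/s.
4–8 s: v starts 34 cm/s; Δx = 34·4 + ½·-3·4² = 112 cm; v ends 22 cm/s.
8–12 s: v starts 22 cm/s; Δx = 22·4 + ½·-11·4² = 0 cm; v ends -22 cm/s.
x(12) = -3 + Σ Δx = 189 cm.

189 cm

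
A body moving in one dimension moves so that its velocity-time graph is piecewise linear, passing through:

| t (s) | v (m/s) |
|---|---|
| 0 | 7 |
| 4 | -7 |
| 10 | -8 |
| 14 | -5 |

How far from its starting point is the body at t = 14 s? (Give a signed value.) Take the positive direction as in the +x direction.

Net displacement equals the area under the velocity-time graph (areas below the axis count negative).
0–4 s: ½(7 + -7)(4) = 0 m
4–10 s: ½(-7 + -8)(6) = -45 m
10–14 s: ½(-8 + -5)(4) = -26 m
Net displacement = -71 m

-71 m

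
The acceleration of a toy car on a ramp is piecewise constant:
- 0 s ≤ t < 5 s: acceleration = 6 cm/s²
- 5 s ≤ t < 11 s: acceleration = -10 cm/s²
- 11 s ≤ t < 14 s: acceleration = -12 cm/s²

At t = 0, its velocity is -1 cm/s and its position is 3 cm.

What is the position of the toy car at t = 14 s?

On each constant-a segment, Δv = aΔt and Δx = v₀Δt + ½aΔt²; chain segment to segment.
0–5 s: v starts -1 cm/s; Δx = -1·5 + ½·6·5² = 70 cm; v ends 29 cm/s.
5–11 s: v starts 29 cm/s; Δx = 29·6 + ½·-10·6² = -6 cm; v ends -31 cm/s.
11–14 s: v starts -31 cm/s; Δx = -31·3 + ½·-12·3² = -147 cm; v ends -67 cm/s.
x(14) = 3 + Σ Δx = -80 cm.

-80 cm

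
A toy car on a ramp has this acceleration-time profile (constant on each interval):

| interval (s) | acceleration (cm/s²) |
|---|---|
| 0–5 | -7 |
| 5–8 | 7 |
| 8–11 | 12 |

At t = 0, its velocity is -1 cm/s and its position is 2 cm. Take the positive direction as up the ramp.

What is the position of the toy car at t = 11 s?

On each constant-a segment, Δv = aΔt and Δx = v₀Δt + ½aΔt²; chain segment to segment.
0–5 s: v starts -1 cm/s; Δx = -1·5 + ½·-7·5² = -92.5 cm; v ends -36 cm/s.
5–8 s: v starts -36 cm/s; Δx = -36·3 + ½·7·3² = -76.5 cm; v ends -15 cm/s.
8–11 s: v starts -15 cm/s; Δx = -15·3 + ½·12·3² = 9 cm; v ends 21 cm/s.
x(11) = 2 + Σ Δx = -158 cm.

-158 cm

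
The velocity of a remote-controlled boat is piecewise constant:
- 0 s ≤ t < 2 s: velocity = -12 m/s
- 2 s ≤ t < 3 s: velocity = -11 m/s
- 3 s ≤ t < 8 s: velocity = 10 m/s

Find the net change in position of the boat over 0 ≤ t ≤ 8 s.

15 m

Displacement is the signed area under the v-t curve.
0–2 s: -12 × 2 = -24 m
2–3 s: -11 × 1 = -11 m
3–8 s: 10 × 5 = 50 m
Net displacement = 15 m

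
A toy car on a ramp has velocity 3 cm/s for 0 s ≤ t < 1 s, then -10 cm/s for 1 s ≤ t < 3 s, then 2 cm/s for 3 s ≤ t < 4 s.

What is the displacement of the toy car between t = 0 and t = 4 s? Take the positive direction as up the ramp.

-15 cm

Displacement is the signed area under the v-t curve.
0–1 s: 3 × 1 = 3 cm
1–3 s: -10 × 2 = -20 cm
3–4 s: 2 × 1 = 2 cm
Net displacement = -15 cm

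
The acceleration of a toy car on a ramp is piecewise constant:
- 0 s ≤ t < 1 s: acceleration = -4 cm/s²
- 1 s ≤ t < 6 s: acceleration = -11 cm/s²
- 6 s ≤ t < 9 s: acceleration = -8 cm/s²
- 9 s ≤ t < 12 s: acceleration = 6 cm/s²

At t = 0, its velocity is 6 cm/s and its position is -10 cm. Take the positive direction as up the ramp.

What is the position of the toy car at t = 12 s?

-532.5 cm

On each constant-a segment, Δv = aΔt and Δx = v₀Δt + ½aΔt²; chain segment to segment.
0–1 s: v starts 6 cm/s; Δx = 6·1 + ½·-4·1² = 4 cm; v ends 2 cm/s.
1–6 s: v starts 2 cm/s; Δx = 2·5 + ½·-11·5² = -127.5 cm; v ends -53 cm/s.
6–9 s: v starts -53 cm/s; Δx = -53·3 + ½·-8·3² = -195 cm; v ends -77 cm/s.
9–12 s: v starts -77 cm/s; Δx = -77·3 + ½·6·3² = -204 cm; v ends -59 cm/s.
x(12) = -10 + Σ Δx = -532.5 cm.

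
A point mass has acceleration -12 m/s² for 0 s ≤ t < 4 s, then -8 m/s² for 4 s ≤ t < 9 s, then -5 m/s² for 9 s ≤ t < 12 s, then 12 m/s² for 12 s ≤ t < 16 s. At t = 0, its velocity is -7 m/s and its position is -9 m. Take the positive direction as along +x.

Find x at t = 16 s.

On each constant-a segment, Δv = aΔt and Δx = v₀Δt + ½aΔt²; chain segment to segment.
0–4 s: v starts -7 m/s; Δx = -7·4 + ½·-12·4² = -124 m; v ends -55 m/s.
4–9 s: v starts -55 m/s; Δx = -55·5 + ½·-8·5² = -375 m; v ends -95 m/s.
9–12 s: v starts -95 m/s; Δx = -95·3 + ½·-5·3² = -307.5 m; v ends -110 m/s.
12–16 s: v starts -110 m/s; Δx = -110·4 + ½·12·4² = -344 m; v ends -62 m/s.
x(16) = -9 + Σ Δx = -1159.5 m.

-1159.5 m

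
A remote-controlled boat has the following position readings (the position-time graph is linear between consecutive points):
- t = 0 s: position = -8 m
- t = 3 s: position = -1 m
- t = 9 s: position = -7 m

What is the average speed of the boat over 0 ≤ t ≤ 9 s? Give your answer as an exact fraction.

Average speed = (total path length)/(elapsed time); on a piecewise-linear x-t graph the path length is Σ|Δx|.
0–3 s: |Δx| = |-1 − -8| = 7 m
3–9 s: |Δx| = |-7 − -1| = 6 m
Total path = 13 m; average speed = 13/9 = 13/9 m/s.

13/9 m/s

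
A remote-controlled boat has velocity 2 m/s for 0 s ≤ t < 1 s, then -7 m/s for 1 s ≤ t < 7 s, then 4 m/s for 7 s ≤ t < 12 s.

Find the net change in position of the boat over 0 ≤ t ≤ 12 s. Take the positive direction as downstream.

-20 m

Displacement is the signed area under the v-t curve.
0–1 s: 2 × 1 = 2 m
1–7 s: -7 × 6 = -42 m
7–12 s: 4 × 5 = 20 m
Net displacement = -20 m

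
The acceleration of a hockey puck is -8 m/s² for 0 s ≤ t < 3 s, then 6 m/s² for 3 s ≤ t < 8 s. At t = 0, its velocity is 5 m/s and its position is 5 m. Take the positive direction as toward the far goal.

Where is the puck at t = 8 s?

-36 m

On each constant-a segment, Δv = aΔt and Δx = v₀Δt + ½aΔt²; chain segment to segment.
0–3 s: v starts 5 m/s; Δx = 5·3 + ½·-8·3² = -21 m; v ends -19 m/s.
3–8 s: v starts -19 m/s; Δx = -19·5 + ½·6·5² = -20 m; v ends 11 m/s.
x(8) = 5 + Σ Δx = -36 m.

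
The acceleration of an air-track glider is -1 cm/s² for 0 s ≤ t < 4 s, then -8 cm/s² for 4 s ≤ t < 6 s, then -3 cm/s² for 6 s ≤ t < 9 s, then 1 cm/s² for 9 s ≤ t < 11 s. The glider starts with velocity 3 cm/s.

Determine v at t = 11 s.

-24 cm/s

Δv equals the area under the a-t graph; then v = v₀ + Δv.
0–4 s: -1 × 4 = -4 cm/s
4–6 s: -8 × 2 = -16 cm/s
6–9 s: -3 × 3 = -9 cm/s
9–11 s: 1 × 2 = 2 cm/s
Δv = -27 cm/s, so v(11) = 3 + (-27) = -24 cm/s.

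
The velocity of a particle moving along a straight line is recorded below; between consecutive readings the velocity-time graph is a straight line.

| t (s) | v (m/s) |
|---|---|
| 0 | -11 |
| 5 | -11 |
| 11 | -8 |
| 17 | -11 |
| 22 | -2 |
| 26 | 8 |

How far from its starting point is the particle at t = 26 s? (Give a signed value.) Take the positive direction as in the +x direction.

-189.5 m

Displacement is the signed area under the v-t curve.
0–5 s: -11 × 5 = -55 m
5–11 s: ½(-11 + -8)(6) = -57 m
11–17 s: ½(-8 + -11)(6) = -57 m
17–22 s: ½(-11 + -2)(5) = -32.5 m
22–26 s: ½(-2 + 8)(4) = 12 m
Net displacement = -189.5 m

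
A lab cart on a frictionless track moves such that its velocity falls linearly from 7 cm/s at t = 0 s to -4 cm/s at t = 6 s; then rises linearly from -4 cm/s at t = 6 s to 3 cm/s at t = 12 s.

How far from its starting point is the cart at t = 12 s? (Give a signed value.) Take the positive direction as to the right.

6 cm

Net displacement equals the area under the velocity-time graph (areas below the axis count negative).
0–6 s: ½(7 + -4)(6) = 9 cm
6–12 s: ½(-4 + 3)(6) = -3 cm
Net displacement = 6 cm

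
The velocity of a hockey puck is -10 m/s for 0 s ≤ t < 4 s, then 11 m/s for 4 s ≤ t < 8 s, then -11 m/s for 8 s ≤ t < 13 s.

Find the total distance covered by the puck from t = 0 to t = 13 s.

Distance (not displacement) is the total path length: add the absolute areas under v-t.
0–4 s: |-10| × 4 = 40 m
4–8 s: |11| × 4 = 44 m
8–13 s: |-11| × 5 = 55 m
Total distance = 139 m

139 m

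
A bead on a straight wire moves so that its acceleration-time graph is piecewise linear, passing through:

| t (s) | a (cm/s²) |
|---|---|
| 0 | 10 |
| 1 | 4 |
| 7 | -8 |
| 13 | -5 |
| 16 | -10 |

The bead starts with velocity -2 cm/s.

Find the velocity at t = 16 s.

Δv equals the area under the a-t graph; then v = v₀ + Δv.
0–1 s: ½(10 + 4)(1) = 7 cm/s
1–7 s: ½(4 + -8)(6) = -12 cm/s
7–13 s: ½(-8 + -5)(6) = -39 cm/s
13–16 s: ½(-5 + -10)(3) = -22.5 cm/s
Δv = -66.5 cm/s, so v(16) = -2 + (-66.5) = -68.5 cm/s.

-68.5 cm/s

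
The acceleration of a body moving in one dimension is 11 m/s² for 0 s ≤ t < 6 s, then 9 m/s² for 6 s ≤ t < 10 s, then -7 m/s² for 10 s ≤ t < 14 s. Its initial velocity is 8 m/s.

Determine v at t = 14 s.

82 m/s

Δv equals the area under the a-t graph; then v = v₀ + Δv.
0–6 s: 11 × 6 = 66 m/s
6–10 s: 9 × 4 = 36 m/s
10–14 s: -7 × 4 = -28 m/s
Δv = 74 m/s, so v(14) = 8 + (74) = 82 m/s.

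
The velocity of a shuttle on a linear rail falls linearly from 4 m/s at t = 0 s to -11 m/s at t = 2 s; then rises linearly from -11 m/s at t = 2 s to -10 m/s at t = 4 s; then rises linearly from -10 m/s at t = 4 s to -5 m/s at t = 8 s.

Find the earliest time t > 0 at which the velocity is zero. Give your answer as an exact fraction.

t = 8/15 s

v changes sign on 0–2 s (from 4 to -11); the graph is linear there, so v = 0 at t = 0 + (-4)·(2 − 0)/(-11 − 4) = 8/15 s.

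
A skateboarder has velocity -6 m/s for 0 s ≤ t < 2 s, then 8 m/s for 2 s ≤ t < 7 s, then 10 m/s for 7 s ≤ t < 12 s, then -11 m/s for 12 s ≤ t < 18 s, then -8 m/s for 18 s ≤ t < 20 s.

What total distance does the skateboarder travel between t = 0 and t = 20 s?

Total distance travelled is ∫|v| dt — sum the magnitudes of each area piece.
0–2 s: |-6| × 2 = 12 m
2–7 s: |8| × 5 = 40 m
7–12 s: |10| × 5 = 50 m
12–18 s: |-11| × 6 = 66 m
18–20 s: |-8| × 2 = 16 m
Total distance = 184 m

184 m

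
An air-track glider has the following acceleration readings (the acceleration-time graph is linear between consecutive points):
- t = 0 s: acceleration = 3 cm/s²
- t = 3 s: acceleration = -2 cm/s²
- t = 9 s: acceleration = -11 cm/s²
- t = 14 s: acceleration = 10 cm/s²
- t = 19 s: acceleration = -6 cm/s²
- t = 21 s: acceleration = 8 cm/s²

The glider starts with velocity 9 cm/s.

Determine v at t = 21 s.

Δv equals the area under the a-t graph; then v = v₀ + Δv.
0–3 s: ½(3 + -2)(3) = 1.5 cm/s
3–9 s: ½(-2 + -11)(6) = -39 cm/s
9–14 s: ½(-11 + 10)(5) = -2.5 cm/s
14–19 s: ½(10 + -6)(5) = 10 cm/s
19–21 s: ½(-6 + 8)(2) = 2 cm/s
Δv = -28 cm/s, so v(21) = 9 + (-28) = -19 cm/s.

-19 cm/s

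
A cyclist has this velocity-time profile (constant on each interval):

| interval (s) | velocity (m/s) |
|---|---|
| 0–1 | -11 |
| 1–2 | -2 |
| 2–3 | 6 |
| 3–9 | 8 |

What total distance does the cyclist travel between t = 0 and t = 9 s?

67 m

Total distance travelled is ∫|v| dt — sum the magnitudes of each area piece.
0–1 s: |-11| × 1 = 11 m
1–2 s: |-2| × 1 = 2 m
2–3 s: |6| × 1 = 6 m
3–9 s: |8| × 6 = 48 m
Total distance = 67 m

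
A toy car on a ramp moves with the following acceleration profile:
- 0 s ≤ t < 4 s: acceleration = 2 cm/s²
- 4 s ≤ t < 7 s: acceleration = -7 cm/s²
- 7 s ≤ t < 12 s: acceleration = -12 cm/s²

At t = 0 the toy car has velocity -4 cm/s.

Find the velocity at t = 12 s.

Δv equals the area under the a-t graph; then v = v₀ + Δv.
0–4 s: 2 × 4 = 8 cm/s
4–7 s: -7 × 3 = -21 cm/s
7–12 s: -12 × 5 = -60 cm/s
Δv = -73 cm/s, so v(12) = -4 + (-73) = -77 cm/s.

-77 cm/s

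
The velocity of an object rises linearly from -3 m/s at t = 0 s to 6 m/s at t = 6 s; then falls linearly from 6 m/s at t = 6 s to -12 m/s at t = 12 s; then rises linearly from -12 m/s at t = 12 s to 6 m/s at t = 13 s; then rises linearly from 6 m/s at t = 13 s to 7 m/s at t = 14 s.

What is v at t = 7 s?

3 m/s

On 6–12 s the graph is linear from 6 to -12 m/s: v(7) = 6 + (-12 − 6)·(7 − 6)/(12 − 6) = 3 m/s.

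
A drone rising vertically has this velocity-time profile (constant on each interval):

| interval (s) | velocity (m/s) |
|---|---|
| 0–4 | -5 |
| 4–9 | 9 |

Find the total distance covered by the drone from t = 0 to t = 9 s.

65 m

Distance (not displacement) is the total path length: add the absolute areas under v-t.
0–4 s: |-5| × 4 = 20 m
4–9 s: |9| × 5 = 45 m
Total distance = 65 m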